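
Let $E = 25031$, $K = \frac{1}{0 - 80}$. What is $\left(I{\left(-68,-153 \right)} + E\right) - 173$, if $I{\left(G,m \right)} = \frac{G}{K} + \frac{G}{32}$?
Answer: $\frac{242367}{8} \approx 30296.0$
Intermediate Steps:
$K = - \frac{1}{80}$ ($K = \frac{1}{-80} = - \frac{1}{80} \approx -0.0125$)
$I{\left(G,m \right)} = - \frac{2559 G}{32}$ ($I{\left(G,m \right)} = \frac{G}{- \frac{1}{80}} + \frac{G}{32} = G \left(-80\right) + G \frac{1}{32} = - 80 G + \frac{G}{32} = - \frac{2559 G}{32}$)
$\left(I{\left(-68,-153 \right)} + E\right) - 173 = \left(\left(- \frac{2559}{32}\right) \left(-68\right) + 25031\right) - 173 = \left(\frac{43503}{8} + 25031\right) - 173 = \frac{243751}{8} - 173 = \frac{242367}{8}$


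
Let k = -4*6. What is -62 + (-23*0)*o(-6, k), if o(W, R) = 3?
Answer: -62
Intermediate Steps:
k = -24
-62 + (-23*0)*o(-6, k) = -62 - 23*0*3 = -62 + 0*3 = -62 + 0 = -62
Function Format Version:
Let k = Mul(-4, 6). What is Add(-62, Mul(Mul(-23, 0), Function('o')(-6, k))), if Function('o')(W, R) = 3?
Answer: -62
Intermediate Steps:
k = -24
Add(-62, Mul(Mul(-23, 0), Function('o')(-6, k))) = Add(-62, Mul(Mul(-23, 0), 3)) = Add(-62, Mul(0, 3)) = Add(-62, 0) = -62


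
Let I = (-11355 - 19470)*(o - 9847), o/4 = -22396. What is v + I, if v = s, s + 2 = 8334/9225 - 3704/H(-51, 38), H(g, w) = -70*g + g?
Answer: 11055236162258669/3606975 ≈ 3.0650e+9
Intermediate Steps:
H(g, w) = -69*g
o = -89584 (o = 4*(-22396) = -89584)
s = -7751956/3606975 (s = -2 + (8334/9225 - 3704/((-69*(-51)))) = -2 + (8334*(1/9225) - 3704/3519) = -2 + (926/1025 - 3704*1/3519) = -2 + (926/1025 - 3704/3519) = -2 - 538006/3606975 = -7751956/3606975 ≈ -2.1492)
v = -7751956/3606975 ≈ -2.1492
I = 3064960575 (I = (-11355 - 19470)*(-89584 - 9847) = -30825*(-99431) = 3064960575)
v + I = -7751956/3606975 + 3064960575 = 11055236162258669/3606975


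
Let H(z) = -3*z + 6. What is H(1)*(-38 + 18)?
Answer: -60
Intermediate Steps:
H(z) = 6 - 3*z
H(1)*(-38 + 18) = (6 - 3*1)*(-38 + 18) = (6 - 3)*(-20) = 3*(-20) = -60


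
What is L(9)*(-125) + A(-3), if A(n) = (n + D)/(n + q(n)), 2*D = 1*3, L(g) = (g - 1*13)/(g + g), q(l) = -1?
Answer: 2027/72 ≈ 28.153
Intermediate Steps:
L(g) = (-13 + g)/(2*g) (L(g) = (g - 13)/((2*g)) = (-13 + g)*(1/(2*g)) = (-13 + g)/(2*g))
D = 3/2 (D = (1*3)/2 = (1/2)*3 = 3/2 ≈ 1.5000)
A(n) = (3/2 + n)/(-1 + n) (A(n) = (n + 3/2)/(n - 1) = (3/2 + n)/(-1 + n))
L(9)*(-125) + A(-3) = ((1/2)*(-13 + 9)/9)*(-125) + (3/2 - 3)/(-1 - 3) = ((1/2)*(1/9)*(-4))*(-125) - 3/2/(-4) = -2/9*(-125) - 1/4*(-3/2) = 250/9 + 3/8 = 2027/72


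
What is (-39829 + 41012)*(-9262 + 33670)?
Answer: 28874664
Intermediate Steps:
(-39829 + 41012)*(-9262 + 33670) = 1183*24408 = 28874664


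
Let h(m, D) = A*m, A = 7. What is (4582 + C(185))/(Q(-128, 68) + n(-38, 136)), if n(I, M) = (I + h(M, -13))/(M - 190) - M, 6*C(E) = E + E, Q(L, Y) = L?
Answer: -125379/7585 ≈ -16.530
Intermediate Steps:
h(m, D) = 7*m
C(E) = E/3 (C(E) = (E + E)/6 = (2*E)/6 = E/3)
n(I, M) = -M + (I + 7*M)/(-190 + M) (n(I, M) = (I + 7*M)/(M - 190) - M = (I + 7*M)/(-190 + M) - M = -M + (I + 7*M)/(-190 + M))
(4582 + C(185))/(Q(-128, 68) + n(-38, 136)) = (4582 + (1/3)*185)/(-128 + (-38 - 1*136**2 + 197*136)/(-190 + 136)) = (4582 + 185/3)/(-128 + (-38 - 1*18496 + 26792)/(-54)) = 13931/(3*(-128 - (-38 - 18496 + 26792)/54)) = 13931/(3*(-128 - 1/54*8258)) = 13931/(3*(-128 - 4129/27)) = 13931/(3*(-7585/27)) = (13931/3)*(-27/7585) = -125379/7585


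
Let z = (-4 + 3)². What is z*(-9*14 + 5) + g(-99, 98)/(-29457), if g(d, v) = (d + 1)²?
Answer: -3573901/29457 ≈ -121.33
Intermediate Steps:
g(d, v) = (1 + d)²
z = 1 (z = (-1)² = 1)
z*(-9*14 + 5) + g(-99, 98)/(-29457) = 1*(-9*14 + 5) + (1 - 99)²/(-29457) = 1*(-126 + 5) + (-98)²*(-1/29457) = 1*(-121) + 9604*(-1/29457) = -121 - 9604/29457 = -3573901/29457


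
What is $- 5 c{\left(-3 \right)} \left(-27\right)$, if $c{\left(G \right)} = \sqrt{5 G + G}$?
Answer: $405 i \sqrt{2} \approx 572.76 i$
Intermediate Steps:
$c{\left(G \right)} = \sqrt{6} \sqrt{G}$ ($c{\left(G \right)} = \sqrt{6 G} = \sqrt{6} \sqrt{G}$)
$- 5 c{\left(-3 \right)} \left(-27\right) = - 5 \sqrt{6} \sqrt{-3} \left(-27\right) = - 5 \sqrt{6} i \sqrt{3} \left(-27\right) = - 5 \cdot 3 i \sqrt{2} \left(-27\right) = - 15 i \sqrt{2} \left(-27\right) = 405 i \sqrt{2}$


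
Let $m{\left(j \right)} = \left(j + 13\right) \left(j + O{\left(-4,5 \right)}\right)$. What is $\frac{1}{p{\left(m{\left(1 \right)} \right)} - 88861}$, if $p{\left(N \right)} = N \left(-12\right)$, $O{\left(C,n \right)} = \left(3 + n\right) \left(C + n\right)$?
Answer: $- \frac{1}{90373} \approx -1.1065 \cdot 10^{-5}$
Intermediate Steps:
$m{\left(j \right)} = \left(8 + j\right) \left(13 + j\right)$ ($m{\left(j \right)} = \left(j + 13\right) \left(j + \left(5^{2} + 3 \left(-4\right) + 3 \cdot 5 - 20\right)\right) = \left(13 + j\right) \left(j + \left(25 - 12 + 15 - 20\right)\right) = \left(13 + j\right) \left(j + 8\right) = \left(13 + j\right) \left(8 + j\right) = \left(8 + j\right) \left(13 + j\right)$)
$p{\left(N \right)} = - 12 N$
$\frac{1}{p{\left(m{\left(1 \right)} \right)} - 88861} = \frac{1}{- 12 \left(104 + 1^{2} + 21 \cdot 1\right) - 88861} = \frac{1}{- 12 \left(104 + 1 + 21\right) - 88861} = \frac{1}{\left(-12\right) 126 - 88861} = \frac{1}{-1512 - 88861} = \frac{1}{-90373} = - \frac{1}{90373}$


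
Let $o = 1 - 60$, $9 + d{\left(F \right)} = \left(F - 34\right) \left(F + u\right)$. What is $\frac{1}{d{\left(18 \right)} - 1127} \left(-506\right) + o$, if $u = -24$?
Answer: $- \frac{30427}{520} \approx -58.513$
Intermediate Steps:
$d{\left(F \right)} = -9 + \left(-34 + F\right) \left(-24 + F\right)$ ($d{\left(F \right)} = -9 + \left(F - 34\right) \left(F - 24\right) = -9 + \left(-34 + F\right) \left(-24 + F\right)$)
$o = -59$ ($o = 1 - 60 = -59$)
$\frac{1}{d{\left(18 \right)} - 1127} \left(-506\right) + o = \frac{1}{\left(807 + 18^{2} - 1044\right) - 1127} \left(-506\right) - 59 = \frac{1}{\left(807 + 324 - 1044\right) - 1127} \left(-506\right) - 59 = \frac{1}{87 - 1127} \left(-506\right) - 59 = \frac{1}{-1040} \left(-506\right) - 59 = \left(- \frac{1}{1040}\right) \left(-506\right) - 59 = \frac{253}{520} - 59 = - \frac{30427}{520}$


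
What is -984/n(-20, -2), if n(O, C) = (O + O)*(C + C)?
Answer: -123/20 ≈ -6.1500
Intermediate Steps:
n(O, C) = 4*C*O (n(O, C) = (2*O)*(2*C) = 4*C*O)
-984/n(-20, -2) = -984/(4*(-2)*(-20)) = -984/160 = -984*1/160 = -123/20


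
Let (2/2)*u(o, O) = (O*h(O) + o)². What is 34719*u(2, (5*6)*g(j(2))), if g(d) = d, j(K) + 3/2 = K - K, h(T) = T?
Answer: 142650962151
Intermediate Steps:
j(K) = -3/2 (j(K) = -3/2 + (K - K) = -3/2 + 0 = -3/2)
u(o, O) = (o + O²)² (u(o, O) = (O*O + o)² = (O² + o)² = (o + O²)²)
34719*u(2, (5*6)*g(j(2))) = 34719*(2 + ((5*6)*(-3/2))²)² = 34719*(2 + (30*(-3/2))²)² = 34719*(2 + (-45)²)² = 34719*(2 + 2025)² = 34719*2027² = 34719*4108729 = 142650962151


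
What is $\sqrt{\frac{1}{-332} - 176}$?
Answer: $\frac{i \sqrt{4849939}}{166} \approx 13.267 i$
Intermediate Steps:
$\sqrt{\frac{1}{-332} - 176} = \sqrt{- \frac{1}{332} - 176} = \sqrt{- \frac{58433}{332}} = \frac{i \sqrt{4849939}}{166}$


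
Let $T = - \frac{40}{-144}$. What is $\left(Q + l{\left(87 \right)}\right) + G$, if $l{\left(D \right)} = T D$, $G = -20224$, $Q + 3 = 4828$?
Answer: $- \frac{92249}{6} \approx -15375.0$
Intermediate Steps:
$Q = 4825$ ($Q = -3 + 4828 = 4825$)
$T = \frac{5}{18}$ ($T = \left(-40\right) \left(- \frac{1}{144}\right) = \frac{5}{18} \approx 0.27778$)
$l{\left(D \right)} = \frac{5 D}{18}$
$\left(Q + l{\left(87 \right)}\right) + G = \left(4825 + \frac{5}{18} \cdot 87\right) - 20224 = \left(4825 + \frac{145}{6}\right) - 20224 = \frac{29095}{6} - 20224 = - \frac{92249}{6}$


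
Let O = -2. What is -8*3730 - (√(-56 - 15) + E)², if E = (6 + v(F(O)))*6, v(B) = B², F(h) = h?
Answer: -33369 - 120*I*√71 ≈ -33369.0 - 1011.1*I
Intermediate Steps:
E = 60 (E = (6 + (-2)²)*6 = (6 + 4)*6 = 10*6 = 60)
-8*3730 - (√(-56 - 15) + E)² = -8*3730 - (√(-56 - 15) + 60)² = -29840 - (√(-71) + 60)² = -29840 - (I*√71 + 60)² = -29840 - (60 + I*√71)²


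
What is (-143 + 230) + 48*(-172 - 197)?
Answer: -17625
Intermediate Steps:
(-143 + 230) + 48*(-172 - 197) = 87 + 48*(-369) = 87 - 17712 = -17625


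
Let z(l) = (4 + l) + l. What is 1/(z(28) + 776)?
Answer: 1/836 ≈ 0.0011962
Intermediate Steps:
z(l) = 4 + 2*l
1/(z(28) + 776) = 1/((4 + 2*28) + 776) = 1/((4 + 56) + 776) = 1/(60 + 776) = 1/836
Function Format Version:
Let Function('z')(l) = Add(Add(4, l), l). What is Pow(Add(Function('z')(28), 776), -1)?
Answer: Rational(1, 836) ≈ 0.0011962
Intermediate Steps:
Function('z')(l) = Add(4, Mul(2, l))
Pow(Add(Function('z')(28), 776), -1) = Pow(Add(Add(4, Mul(2, 28)), 776), -1) = Pow(Add(Add(4, 56), 776), -1) = Pow(Add(60, 776), -1) = Pow(836, -1) = Rational(1, 836)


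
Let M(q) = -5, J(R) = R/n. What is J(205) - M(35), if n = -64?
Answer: 115/64 ≈ 1.7969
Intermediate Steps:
J(R) = -R/64 (J(R) = R/(-64) = R*(-1/64) = -R/64)
J(205) - M(35) = -1/64*205 - 1*(-5) = -205/64 + 5 = 115/64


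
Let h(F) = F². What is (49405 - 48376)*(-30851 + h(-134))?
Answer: -13268955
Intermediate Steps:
(49405 - 48376)*(-30851 + h(-134)) = (49405 - 48376)*(-30851 + (-134)²) = 1029*(-30851 + 17956) = 1029*(-12895) = -13268955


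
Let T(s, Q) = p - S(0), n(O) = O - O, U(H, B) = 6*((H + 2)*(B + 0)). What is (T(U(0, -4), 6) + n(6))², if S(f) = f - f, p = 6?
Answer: 36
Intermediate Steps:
S(f) = 0
U(H, B) = 6*B*(2 + H) (U(H, B) = 6*((2 + H)*B) = 6*(B*(2 + H)) = 6*B*(2 + H))
n(O) = 0
T(s, Q) = 6 (T(s, Q) = 6 - 1*0 = 6 + 0 = 6)
(T(U(0, -4), 6) + n(6))² = (6 + 0)² = 6² = 36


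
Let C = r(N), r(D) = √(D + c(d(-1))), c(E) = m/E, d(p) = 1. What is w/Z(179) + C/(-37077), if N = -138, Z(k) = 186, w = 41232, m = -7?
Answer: 6872/31 - I*√145/37077 ≈ 221.68 - 0.00032477*I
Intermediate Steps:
c(E) = -7/E
r(D) = √(-7 + D) (r(D) = √(D - 7/1) = √(D - 7*1) = √(D - 7) = √(-7 + D))
C = I*√145 (C = √(-7 - 138) = √(-145) = I*√145 ≈ 12.042*I)
w/Z(179) + C/(-37077) = 41232/186 + (I*√145)/(-37077) = 41232*(1/186) + (I*√145)*(-1/37077) = 6872/31 - I*√145/37077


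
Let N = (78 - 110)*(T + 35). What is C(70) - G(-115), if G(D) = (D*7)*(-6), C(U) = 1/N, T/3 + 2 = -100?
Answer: -41885759/8672 ≈ -4830.0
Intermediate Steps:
T = -306 (T = -6 + 3*(-100) = -6 - 300 = -306)
N = 8672 (N = (78 - 110)*(-306 + 35) = -32*(-271) = 8672)
C(U) = 1/8672
G(D) = -42*D (G(D) = (7*D)*(-6) = -42*D)
C(70) - G(-115) = 1/8672 - (-42)*(-115) = 1/8672 - 1*4830 = 1/8672 - 4830 = -41885759/8672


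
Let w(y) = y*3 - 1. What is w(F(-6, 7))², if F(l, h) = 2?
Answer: 25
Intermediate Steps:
w(y) = -1 + 3*y (w(y) = 3*y - 1 = -1 + 3*y)
w(F(-6, 7))² = (-1 + 3*2)² = (-1 + 6)² = 5² = 25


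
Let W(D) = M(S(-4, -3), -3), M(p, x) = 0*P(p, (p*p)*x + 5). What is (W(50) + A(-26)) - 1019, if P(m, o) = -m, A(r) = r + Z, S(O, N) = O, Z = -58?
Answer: -1103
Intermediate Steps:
A(r) = -58 + r (A(r) = r - 58 = -58 + r)
M(p, x) = 0 (M(p, x) = 0*(-p) = 0)
W(D) = 0
(W(50) + A(-26)) - 1019 = (0 + (-58 - 26)) - 1019 = (0 - 84) - 1019 = -84 - 1019 = -1103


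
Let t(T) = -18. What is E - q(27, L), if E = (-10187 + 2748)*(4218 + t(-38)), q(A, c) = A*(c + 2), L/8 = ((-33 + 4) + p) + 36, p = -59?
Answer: -31232622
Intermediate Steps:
L = -416 (L = 8*(((-33 + 4) - 59) + 36) = 8*((-29 - 59) + 36) = 8*(-88 + 36) = 8*(-52) = -416)
q(A, c) = A*(2 + c)
E = -31243800 (E = (-10187 + 2748)*(4218 - 18) = -7439*4200 = -31243800)
E - q(27, L) = -31243800 - 27*(2 - 416) = -31243800 - 27*(-414) = -31243800 - 1*(-11178) = -31243800 + 11178 = -31232622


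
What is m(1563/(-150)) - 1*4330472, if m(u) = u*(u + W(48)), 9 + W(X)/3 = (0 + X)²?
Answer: -11005262809/2500 ≈ -4.4021e+6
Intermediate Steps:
W(X) = -27 + 3*X² (W(X) = -27 + 3*(0 + X)² = -27 + 3*X²)
m(u) = u*(6885 + u) (m(u) = u*(u + (-27 + 3*48²)) = u*(u + (-27 + 3*2304)) = u*(u + (-27 + 6912)) = u*(u + 6885) = u*(6885 + u))
m(1563/(-150)) - 1*4330472 = (1563/(-150))*(6885 + 1563/(-150)) - 1*4330472 = (1563*(-1/150))*(6885 + 1563*(-1/150)) - 4330472 = -521*(6885 - 521/50)/50 - 4330472 = -521/50*343729/50 - 4330472 = -179082809/2500 - 4330472 = -11005262809/2500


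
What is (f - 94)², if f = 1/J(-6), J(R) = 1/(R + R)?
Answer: 11236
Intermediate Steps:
J(R) = 1/(2*R)
f = -12 (f = 1/((½)/(-6)) = 1/((½)*(-⅙)) = 1/(-1/12) = -12)
(f - 94)² = (-12 - 94)² = (-106)² = 11236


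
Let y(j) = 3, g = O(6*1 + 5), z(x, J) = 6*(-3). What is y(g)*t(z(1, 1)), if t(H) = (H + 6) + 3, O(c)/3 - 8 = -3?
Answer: -27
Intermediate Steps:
z(x, J) = -18
O(c) = 15 (O(c) = 24 + 3*(-3) = 24 - 9 = 15)
g = 15
t(H) = 9 + H (t(H) = (6 + H) + 3 = 9 + H)
y(g)*t(z(1, 1)) = 3*(9 - 18) = 3*(-9) = -27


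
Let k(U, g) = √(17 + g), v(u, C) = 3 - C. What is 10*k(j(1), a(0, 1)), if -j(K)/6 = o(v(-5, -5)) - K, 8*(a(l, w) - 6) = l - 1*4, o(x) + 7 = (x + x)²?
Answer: 15*√10 ≈ 47.434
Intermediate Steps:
o(x) = -7 + 4*x² (o(x) = -7 + (x + x)² = -7 + (2*x)² = -7 + 4*x²)
a(l, w) = 11/2 + l/8 (a(l, w) = 6 + (l - 1*4)/8 = 6 + (l - 4)/8 = 6 + (-4 + l)/8 = 6 + (-½ + l/8) = 11/2 + l/8)
j(K) = -1494 + 6*K (j(K) = -6*((-7 + 4*(3 - 1*(-5))²) - K) = -6*((-7 + 4*(3 + 5)²) - K) = -6*((-7 + 4*8²) - K) = -6*((-7 + 4*64) - K) = -6*((-7 + 256) - K) = -6*(249 - K) = -1494 + 6*K)
10*k(j(1), a(0, 1)) = 10*√(17 + (11/2 + (⅛)*0)) = 10*√(17 + (11/2 + 0)) = 10*√(17 + 11/2) = 10*√(45/2) = 10*(3*√10/2) = 15*√10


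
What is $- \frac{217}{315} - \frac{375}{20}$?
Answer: $- \frac{3499}{180} \approx -19.439$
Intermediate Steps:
$- \frac{217}{315} - \frac{375}{20} = \left(-217\right) \frac{1}{315} - \frac{75}{4} = - \frac{31}{45} - \frac{75}{4} = - \frac{3499}{180}$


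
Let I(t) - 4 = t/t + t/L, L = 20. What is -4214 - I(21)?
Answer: -84401/20 ≈ -4220.0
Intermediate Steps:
I(t) = 5 + t/20 (I(t) = 4 + (t/t + t/20) = 4 + (1 + t*(1/20)) = 4 + (1 + t/20) = 5 + t/20)
-4214 - I(21) = -4214 - (5 + (1/20)*21) = -4214 - (5 + 21/20) = -4214 - 1*121/20 = -4214 - 121/20 = -84401/20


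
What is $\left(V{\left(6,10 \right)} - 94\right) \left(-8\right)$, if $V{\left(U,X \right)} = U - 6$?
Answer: $752$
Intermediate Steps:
$V{\left(U,X \right)} = -6 + U$
$\left(V{\left(6,10 \right)} - 94\right) \left(-8\right) = \left(\left(-6 + 6\right) - 94\right) \left(-8\right) = \left(0 - 94\right) \left(-8\right) = \left(-94\right) \left(-8\right) = 752$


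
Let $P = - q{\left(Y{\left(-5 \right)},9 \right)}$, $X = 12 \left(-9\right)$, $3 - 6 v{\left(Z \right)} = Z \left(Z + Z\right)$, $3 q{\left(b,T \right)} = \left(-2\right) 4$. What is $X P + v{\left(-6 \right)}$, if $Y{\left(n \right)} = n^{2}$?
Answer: $- \frac{599}{2} \approx -299.5$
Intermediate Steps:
$q{\left(b,T \right)} = - \frac{8}{3}$ ($q{\left(b,T \right)} = \frac{\left(-2\right) 4}{3} = \frac{1}{3} \left(-8\right) = - \frac{8}{3}$)
$v{\left(Z \right)} = \frac{1}{2} - \frac{Z^{2}}{3}$ ($v{\left(Z \right)} = \frac{1}{2} - \frac{Z \left(Z + Z\right)}{6} = \frac{1}{2} - \frac{Z 2 Z}{6} = \frac{1}{2} - \frac{2 Z^{2}}{6} = \frac{1}{2} - \frac{Z^{2}}{3}$)
$X = -108$
$P = \frac{8}{3}$ ($P = \left(-1\right) \left(- \frac{8}{3}\right) = \frac{8}{3} \approx 2.6667$)
$X P + v{\left(-6 \right)} = \left(-108\right) \frac{8}{3} + \left(\frac{1}{2} - \frac{\left(-6\right)^{2}}{3}\right) = -288 + \left(\frac{1}{2} - 12\right) = -288 - \frac{23}{2} = - \frac{599}{2}$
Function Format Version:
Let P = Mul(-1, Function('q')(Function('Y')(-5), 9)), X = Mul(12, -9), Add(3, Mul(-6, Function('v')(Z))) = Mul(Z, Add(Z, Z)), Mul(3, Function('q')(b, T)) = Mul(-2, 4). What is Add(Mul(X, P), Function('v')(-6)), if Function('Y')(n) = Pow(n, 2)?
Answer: Rational(-599, 2) ≈ -299.50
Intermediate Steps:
Function('q')(b, T) = Rational(-8, 3) (Function('q')(b, T) = Mul(Rational(1, 3), Mul(-2, 4)) = Mul(Rational(1, 3), -8) = Rational(-8, 3))
Function('v')(Z) = Add(Rational(1, 2), Mul(Rational(-1, 3), Pow(Z, 2))) (Function('v')(Z) = Add(Rational(1, 2), Mul(Rational(-1, 6), Mul(Z, Add(Z, Z)))) = Add(Rational(1, 2), Mul(Rational(-1, 6), Mul(Z, Mul(2, Z)))) = Add(Rational(1, 2), Mul(Rational(-1, 6), Mul(2, Pow(Z, 2)))) = Add(Rational(1, 2), Mul(Rational(-1, 3), Pow(Z, 2))))
X = -108
P = Rational(8, 3) (P = Mul(-1, Rational(-8, 3)) = Rational(8, 3) ≈ 2.6667)
Add(Mul(X, P), Function('v')(-6)) = Add(Mul(-108, Rational(8, 3)), Add(Rational(1, 2), Mul(Rational(-1, 3), Pow(-6, 2)))) = Add(-288, Add(Rational(1, 2), Mul(Rational(-1, 3), 36))) = Add(-288, Add(Rational(1, 2), -12)) = Add(-288, Rational(-23, 2)) = Rational(-599, 2)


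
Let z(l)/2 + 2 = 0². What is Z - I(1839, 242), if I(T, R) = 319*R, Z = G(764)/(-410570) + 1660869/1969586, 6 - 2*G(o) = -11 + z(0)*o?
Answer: -62425709551779519/808652924020 ≈ -77197.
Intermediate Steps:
z(l) = -4 (z(l) = -4 + 2*0² = -4 + 2*0 = -4 + 0 = -4)
G(o) = 17/2 + 2*o (G(o) = 3 - (-11 - 4*o)/2 = 3 + (11/2 + 2*o) = 17/2 + 2*o)
Z = 678876716441/808652924020 (Z = (17/2 + 2*764)/(-410570) + 1660869/1969586 = (17/2 + 1528)*(-1/410570) + 1660869*(1/1969586) = (3073/2)*(-1/410570) + 1660869/1969586 = -3073/821140 + 1660869/1969586 = 678876716441/808652924020 ≈ 0.83952)
Z - I(1839, 242) = 678876716441/808652924020 - 319*242 = 678876716441/808652924020 - 1*77198 = 678876716441/808652924020 - 77198 = -62425709551779519/808652924020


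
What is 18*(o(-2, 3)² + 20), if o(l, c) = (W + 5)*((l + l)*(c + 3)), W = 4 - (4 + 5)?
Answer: 360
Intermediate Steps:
W = -5 (W = 4 - 1*9 = 4 - 9 = -5)
o(l, c) = 0 (o(l, c) = (-5 + 5)*((l + l)*(c + 3)) = 0*((2*l)*(3 + c)) = 0*(2*l*(3 + c)) = 0)
18*(o(-2, 3)² + 20) = 18*(0² + 20) = 18*(0 + 20) = 18*20 = 360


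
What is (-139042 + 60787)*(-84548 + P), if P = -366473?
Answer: 35294648355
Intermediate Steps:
(-139042 + 60787)*(-84548 + P) = (-139042 + 60787)*(-84548 - 366473) = -78255*(-451021) = 35294648355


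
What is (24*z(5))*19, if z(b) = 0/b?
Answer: 0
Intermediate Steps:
z(b) = 0
(24*z(5))*19 = (24*0)*19 = 0*19 = 0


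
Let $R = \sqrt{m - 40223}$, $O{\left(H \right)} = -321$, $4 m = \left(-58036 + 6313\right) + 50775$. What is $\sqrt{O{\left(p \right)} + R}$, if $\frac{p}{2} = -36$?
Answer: $\sqrt{-321 + 34 i \sqrt{35}} \approx 5.3766 + 18.706 i$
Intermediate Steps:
$p = -72$ ($p = 2 \left(-36\right) = -72$)
$m = -237$ ($m = \frac{\left(-58036 + 6313\right) + 50775}{4} = \frac{-51723 + 50775}{4} = \frac{1}{4} \left(-948\right) = -237$)
$R = 34 i \sqrt{35}$ ($R = \sqrt{-237 - 40223} = \sqrt{-40460} = 34 i \sqrt{35} \approx 201.15 i$)
$\sqrt{O{\left(p \right)} + R} = \sqrt{-321 + 34 i \sqrt{35}}$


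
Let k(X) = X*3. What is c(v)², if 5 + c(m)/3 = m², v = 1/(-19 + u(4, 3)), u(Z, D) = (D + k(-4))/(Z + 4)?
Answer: 151027836129/671898241 ≈ 224.78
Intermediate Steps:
k(X) = 3*X
u(Z, D) = (-12 + D)/(4 + Z) (u(Z, D) = (D + 3*(-4))/(Z + 4) = (D - 12)/(4 + Z) = (-12 + D)/(4 + Z))
v = -8/161 (v = 1/(-19 + (-12 + 3)/(4 + 4)) = 1/(-19 - 9/8) = 1/(-161/8) = -8/161 ≈ -0.049689)
c(m) = -15 + 3*m²
c(v)² = (-15 + 3*(-8/161)²)² = (-15 + 3*(64/25921))² = (-15 + 192/25921)² = (-388623/25921)² = 151027836129/671898241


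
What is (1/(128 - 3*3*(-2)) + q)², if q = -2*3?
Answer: 765625/21316 ≈ 35.918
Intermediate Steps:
q = -6
(1/(128 - 3*3*(-2)) + q)² = (1/(128 - 3*3*(-2)) - 6)² = (1/(128 - 9*(-2)) - 6)² = (1/(128 + 18) - 6)² = (1/146 - 6)² = (-875/146)² = 765625/21316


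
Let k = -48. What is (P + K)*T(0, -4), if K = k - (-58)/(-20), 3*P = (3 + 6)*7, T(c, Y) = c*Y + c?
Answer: 0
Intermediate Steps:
T(c, Y) = c + Y*c (T(c, Y) = Y*c + c = c + Y*c)
P = 21 (P = ((3 + 6)*7)/3 = (9*7)/3 = (⅓)*63 = 21)
K = -509/10 (K = -48 - (-58)/(-20) = -48 - (-58)*(-1)/20 = -48 - 1*29/10 = -48 - 29/10 = -509/10 ≈ -50.900)
(P + K)*T(0, -4) = (21 - 509/10)*(0*(1 - 4)) = -0*(-3) = -299/10*0 = 0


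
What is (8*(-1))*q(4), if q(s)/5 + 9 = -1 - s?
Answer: 560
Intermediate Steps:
q(s) = -50 - 5*s (q(s) = -45 + 5*(-1 - s) = -45 + (-5 - 5*s) = -50 - 5*s)
(8*(-1))*q(4) = (8*(-1))*(-50 - 5*4) = -8*(-50 - 20) = -8*(-70) = 560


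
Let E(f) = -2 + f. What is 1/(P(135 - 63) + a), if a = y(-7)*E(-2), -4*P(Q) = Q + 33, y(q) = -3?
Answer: -4/57 ≈ -0.070175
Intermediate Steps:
P(Q) = -33/4 - Q/4 (P(Q) = -(Q + 33)/4 = -(33 + Q)/4 = -33/4 - Q/4)
a = 12 (a = -3*(-2 - 2) = -3*(-4) = 12)
1/(P(135 - 63) + a) = 1/((-33/4 - (135 - 63)/4) + 12) = 1/((-33/4 - ¼*72) + 12) = 1/((-33/4 - 18) + 12) = 1/(-105/4 + 12) = 1/(-57/4) = -4/57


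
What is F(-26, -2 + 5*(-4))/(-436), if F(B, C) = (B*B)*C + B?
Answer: 7449/218 ≈ 34.170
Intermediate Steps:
F(B, C) = B + C*B² (F(B, C) = B²*C + B = C*B² + B = B + C*B²)
F(-26, -2 + 5*(-4))/(-436) = -26*(1 - 26*(-2 + 5*(-4)))/(-436) = -26*(1 - 26*(-2 - 20))*(-1/436) = -26*(1 - 26*(-22))*(-1/436) = -26*(1 + 572)*(-1/436) = -26*573*(-1/436) = -14898*(-1/436) = 7449/218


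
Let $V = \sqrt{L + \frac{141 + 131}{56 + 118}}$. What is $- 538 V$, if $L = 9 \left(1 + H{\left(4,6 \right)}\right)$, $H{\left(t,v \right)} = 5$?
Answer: $- \frac{538 \sqrt{420558}}{87} \approx -4010.3$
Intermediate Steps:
$L = 54$ ($L = 9 \left(1 + 5\right) = 9 \cdot 6 = 54$)
$V = \frac{\sqrt{420558}}{87}$ ($V = \sqrt{54 + \frac{141 + 131}{56 + 118}} = \sqrt{54 + \frac{272}{174}} = \sqrt{54 + 272 \cdot \frac{1}{174}} = \sqrt{54 + \frac{136}{87}} = \sqrt{\frac{4834}{87}} = \frac{\sqrt{420558}}{87} \approx 7.4541$)
$- 538 V = - 538 \frac{\sqrt{420558}}{87} = - \frac{538 \sqrt{420558}}{87}$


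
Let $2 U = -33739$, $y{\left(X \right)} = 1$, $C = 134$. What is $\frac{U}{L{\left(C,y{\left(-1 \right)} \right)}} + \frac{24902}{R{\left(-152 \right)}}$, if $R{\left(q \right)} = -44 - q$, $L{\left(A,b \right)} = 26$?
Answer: $- \frac{587227}{1404} \approx -418.25$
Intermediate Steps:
$U = - \frac{33739}{2}$ ($U = \frac{1}{2} \left(-33739\right) = - \frac{33739}{2} \approx -16870.0$)
$\frac{U}{L{\left(C,y{\left(-1 \right)} \right)}} + \frac{24902}{R{\left(-152 \right)}} = - \frac{33739}{2 \cdot 26} + \frac{24902}{-44 - -152} = \left(- \frac{33739}{2}\right) \frac{1}{26} + \frac{24902}{-44 + 152} = - \frac{33739}{52} + \frac{24902}{108} = - \frac{33739}{52} + 24902 \cdot \frac{1}{108} = - \frac{33739}{52} + \frac{12451}{54} = - \frac{587227}{1404}$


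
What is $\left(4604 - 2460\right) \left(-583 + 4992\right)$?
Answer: $9452896$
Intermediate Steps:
$\left(4604 - 2460\right) \left(-583 + 4992\right) = 2144 \cdot 4409 = 9452896$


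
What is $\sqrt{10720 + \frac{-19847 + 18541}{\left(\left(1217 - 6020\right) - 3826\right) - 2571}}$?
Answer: $\frac{\sqrt{840457142}}{280} \approx 103.54$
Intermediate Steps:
$\sqrt{10720 + \frac{-19847 + 18541}{\left(\left(1217 - 6020\right) - 3826\right) - 2571}} = \sqrt{10720 - \frac{1306}{\left(-4803 - 3826\right) - 2571}} = \sqrt{10720 - \frac{1306}{-8629 - 2571}} = \sqrt{10720 - \frac{1306}{-11200}} = \sqrt{10720 - - \frac{653}{5600}} = \sqrt{10720 + \frac{653}{5600}} = \sqrt{\frac{60032653}{5600}} = \frac{\sqrt{840457142}}{280}$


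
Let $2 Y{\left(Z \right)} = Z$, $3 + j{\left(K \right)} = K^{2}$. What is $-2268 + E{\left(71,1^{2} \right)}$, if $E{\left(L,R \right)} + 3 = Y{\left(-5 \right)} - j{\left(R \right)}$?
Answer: $- \frac{4543}{2} \approx -2271.5$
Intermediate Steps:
$j{\left(K \right)} = -3 + K^{2}$
$Y{\left(Z \right)} = \frac{Z}{2}$
$E{\left(L,R \right)} = - \frac{5}{2} - R^{2}$ ($E{\left(L,R \right)} = -3 + \left(\frac{1}{2} \left(-5\right) - \left(-3 + R^{2}\right)\right) = -3 - \left(- \frac{1}{2} + R^{2}\right) = - \frac{5}{2} - R^{2}$)
$-2268 + E{\left(71,1^{2} \right)} = -2268 - \left(\frac{5}{2} + \left(1^{2}\right)^{2}\right) = -2268 - \frac{7}{2} = - \frac{4543}{2}$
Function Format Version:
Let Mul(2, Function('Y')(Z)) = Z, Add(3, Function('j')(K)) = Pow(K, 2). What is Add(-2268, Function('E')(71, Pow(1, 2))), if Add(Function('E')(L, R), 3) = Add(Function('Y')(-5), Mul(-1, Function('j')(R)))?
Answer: Rational(-4543, 2) ≈ -2271.5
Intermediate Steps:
Function('j')(K) = Add(-3, Pow(K, 2))
Function('Y')(Z) = Mul(Rational(1, 2), Z)
Function('E')(L, R) = Add(Rational(-5, 2), Mul(-1, Pow(R, 2))) (Function('E')(L, R) = Add(-3, Add(Mul(Rational(1, 2), -5), Mul(-1, Add(-3, Pow(R, 2))))) = Add(-3, Add(Rational(-5, 2), Add(3, Mul(-1, Pow(R, 2))))) = Add(-3, Add(Rational(1, 2), Mul(-1, Pow(R, 2)))) = Add(Rational(-5, 2), Mul(-1, Pow(R, 2))))
Add(-2268, Function('E')(71, Pow(1, 2))) = Add(-2268, Add(Rational(-5, 2), Mul(-1, Pow(Pow(1, 2), 2)))) = Add(-2268, Add(Rational(-5, 2), Mul(-1, Pow(1, 2)))) = Add(-2268, Add(Rational(-5, 2), Mul(-1, 1))) = Add(-2268, Add(Rational(-5, 2), -1)) = Add(-2268, Rational(-7, 2)) = Rational(-4543, 2)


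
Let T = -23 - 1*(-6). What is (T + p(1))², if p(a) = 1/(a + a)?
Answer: 1089/4 ≈ 272.25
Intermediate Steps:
p(a) = 1/(2*a)
T = -17 (T = -23 + 6 = -17)
(T + p(1))² = (-17 + (½)/1)² = (-17 + (½)*1)² = (-17 + ½)² = (-33/2)² = 1089/4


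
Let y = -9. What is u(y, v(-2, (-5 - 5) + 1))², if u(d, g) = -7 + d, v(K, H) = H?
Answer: 256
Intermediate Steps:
u(y, v(-2, (-5 - 5) + 1))² = (-7 - 9)² = (-16)² = 256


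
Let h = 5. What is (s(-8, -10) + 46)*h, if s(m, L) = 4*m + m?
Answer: 30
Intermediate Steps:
s(m, L) = 5*m
(s(-8, -10) + 46)*h = (5*(-8) + 46)*5 = (-40 + 46)*5 = 6*5 = 30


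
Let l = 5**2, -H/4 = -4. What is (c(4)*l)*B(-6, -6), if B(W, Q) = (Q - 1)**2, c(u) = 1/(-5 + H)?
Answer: 1225/11 ≈ 111.36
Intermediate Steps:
H = 16 (H = -4*(-4) = 16)
l = 25
c(u) = 1/11 (c(u) = 1/(-5 + 16) = 1/11)
B(W, Q) = (-1 + Q)**2
(c(4)*l)*B(-6, -6) = ((1/11)*25)*(-1 - 6)**2 = (25/11)*(-7)**2 = (25/11)*49 = 1225/11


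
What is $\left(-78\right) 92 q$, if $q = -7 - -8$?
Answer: $-7176$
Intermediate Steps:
$q = 1$ ($q = -7 + 8 = 1$)
$\left(-78\right) 92 q = \left(-78\right) 92 \cdot 1 = \left(-7176\right) 1 = -7176$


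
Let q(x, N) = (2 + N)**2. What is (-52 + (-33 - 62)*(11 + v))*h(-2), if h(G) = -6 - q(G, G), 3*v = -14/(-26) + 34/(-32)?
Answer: 674173/104 ≈ 6482.4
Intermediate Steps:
v = -109/624 (v = (-14/(-26) + 34/(-32))/3 = (-14*(-1/26) + 34*(-1/32))/3 = (7/13 - 17/16)/3 = (1/3)*(-109/208) = -109/624 ≈ -0.17468)
h(G) = -6 - (2 + G)**2
(-52 + (-33 - 62)*(11 + v))*h(-2) = (-52 + (-33 - 62)*(11 - 109/624))*(-6 - (2 - 2)**2) = (-52 - 95*6755/624)*(-6 - 1*0**2) = (-52 - 641725/624)*(-6 - 1*0) = -674173*(-6 + 0)/624 = -674173/624*(-6) = 674173/104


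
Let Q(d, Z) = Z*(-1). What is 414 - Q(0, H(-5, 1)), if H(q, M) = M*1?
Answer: 415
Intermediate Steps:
H(q, M) = M
Q(d, Z) = -Z
414 - Q(0, H(-5, 1)) = 414 - (-1) = 414 - 1*(-1) = 414 + 1 = 415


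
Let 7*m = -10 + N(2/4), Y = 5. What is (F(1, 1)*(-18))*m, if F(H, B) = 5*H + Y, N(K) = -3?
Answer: 2340/7 ≈ 334.29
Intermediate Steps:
m = -13/7 (m = (-10 - 3)/7 = (1/7)*(-13) = -13/7 ≈ -1.8571)
F(H, B) = 5 + 5*H (F(H, B) = 5*H + 5 = 5 + 5*H)
(F(1, 1)*(-18))*m = ((5 + 5*1)*(-18))*(-13/7) = ((5 + 5)*(-18))*(-13/7) = (10*(-18))*(-13/7) = -180*(-13/7) = 2340/7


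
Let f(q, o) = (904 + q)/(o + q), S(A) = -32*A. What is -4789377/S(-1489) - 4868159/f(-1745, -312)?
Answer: -477141716211881/40071968 ≈ -1.1907e+7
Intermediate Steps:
f(q, o) = (904 + q)/(o + q)
-4789377/S(-1489) - 4868159/f(-1745, -312) = -4789377/((-32*(-1489))) - 4868159*(-312 - 1745)/(904 - 1745) = -4789377/47648 - 4868159/(-841/(-2057)) = -4789377*1/47648 - 4868159/((-1/2057*(-841))) = -4789377/47648 - 4868159/841/2057 = -4789377/47648 - 4868159*2057/841 = -4789377/47648 - 10013803063/841 = -477141716211881/40071968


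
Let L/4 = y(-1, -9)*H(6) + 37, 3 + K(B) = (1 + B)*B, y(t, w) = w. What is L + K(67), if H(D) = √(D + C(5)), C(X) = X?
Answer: 4701 - 36*√11 ≈ 4581.6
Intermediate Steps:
K(B) = -3 + B*(1 + B) (K(B) = -3 + (1 + B)*B = -3 + B*(1 + B))
H(D) = √(5 + D) (H(D) = √(D + 5) = √(5 + D))
L = 148 - 36*√11 (L = 4*(-9*√(5 + 6) + 37) = 4*(-9*√11 + 37) = 4*(37 - 9*√11) = 148 - 36*√11 ≈ 28.602)
L + K(67) = (148 - 36*√11) + (-3 + 67 + 67²) = (148 - 36*√11) + (-3 + 67 + 4489) = (148 - 36*√11) + 4553 = 4701 - 36*√11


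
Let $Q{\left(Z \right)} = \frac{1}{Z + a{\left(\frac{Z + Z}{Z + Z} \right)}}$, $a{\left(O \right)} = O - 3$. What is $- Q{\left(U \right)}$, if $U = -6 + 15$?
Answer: $- \frac{1}{7} \approx -0.14286$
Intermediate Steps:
$a{\left(O \right)} = -3 + O$ ($a{\left(O \right)} = O - 3 = -3 + O$)
$U = 9$
$Q{\left(Z \right)} = \frac{1}{-2 + Z}$ ($Q{\left(Z \right)} = \frac{1}{Z - \left(3 - \frac{Z + Z}{Z + Z}\right)} = \frac{1}{Z - \left(3 - \frac{2 Z}{2 Z}\right)} = \frac{1}{Z + \left(-3 + 2 Z \frac{1}{2 Z}\right)} = \frac{1}{Z + \left(-3 + 1\right)} = \frac{1}{Z - 2} = \frac{1}{-2 + Z}$)
$- Q{\left(U \right)} = - \frac{1}{-2 + 9} = - \frac{1}{7}$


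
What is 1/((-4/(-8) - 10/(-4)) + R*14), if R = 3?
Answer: 1/45 ≈ 0.022222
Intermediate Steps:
1/((-4/(-8) - 10/(-4)) + R*14) = 1/((-4/(-8) - 10/(-4)) + 3*14) = 1/((-4*(-1/8) - 10*(-1/4)) + 42) = 1/((1/2 + 5/2) + 42) = 1/(3 + 42) = 1/45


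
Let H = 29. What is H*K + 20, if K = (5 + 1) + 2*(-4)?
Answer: -38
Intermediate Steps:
K = -2 (K = 6 - 8 = -2)
H*K + 20 = 29*(-2) + 20 = -58 + 20 = -38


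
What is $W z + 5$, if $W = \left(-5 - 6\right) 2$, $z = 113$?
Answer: $-2481$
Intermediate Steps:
$W = -22$ ($W = \left(-11\right) 2 = -22$)
$W z + 5 = \left(-22\right) 113 + 5 = -2486 + 5 = -2481$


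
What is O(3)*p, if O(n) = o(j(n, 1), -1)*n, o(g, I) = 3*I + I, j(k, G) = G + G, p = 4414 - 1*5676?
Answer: 15144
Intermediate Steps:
p = -1262 (p = 4414 - 5676 = -1262)
j(k, G) = 2*G
o(g, I) = 4*I
O(n) = -4*n (O(n) = (4*(-1))*n = -4*n)
O(3)*p = -4*3*(-1262) = -12*(-1262) = 15144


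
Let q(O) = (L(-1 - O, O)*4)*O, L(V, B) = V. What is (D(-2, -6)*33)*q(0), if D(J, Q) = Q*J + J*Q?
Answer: 0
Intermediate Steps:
q(O) = O*(-4 - 4*O) (q(O) = ((-1 - O)*4)*O = (-4 - 4*O)*O = O*(-4 - 4*O))
D(J, Q) = 2*J*Q (D(J, Q) = J*Q + J*Q = 2*J*Q)
(D(-2, -6)*33)*q(0) = ((2*(-2)*(-6))*33)*(-4*0*(1 + 0)) = (24*33)*(-4*0*1) = 792*0 = 0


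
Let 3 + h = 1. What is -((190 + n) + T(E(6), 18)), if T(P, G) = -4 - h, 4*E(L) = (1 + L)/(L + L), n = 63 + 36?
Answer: -287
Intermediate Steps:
h = -2 (h = -3 + 1 = -2)
n = 99
E(L) = (1 + L)/(8*L) (E(L) = ((1 + L)/(L + L))/4 = ((1 + L)/((2*L)))/4 = ((1 + L)*(1/(2*L)))/4 = ((1 + L)/(2*L))/4 = (1 + L)/(8*L))
T(P, G) = -2 (T(P, G) = -4 - 1*(-2) = -4 + 2 = -2)
-((190 + n) + T(E(6), 18)) = -((190 + 99) - 2) = -(289 - 2) = -1*287 = -287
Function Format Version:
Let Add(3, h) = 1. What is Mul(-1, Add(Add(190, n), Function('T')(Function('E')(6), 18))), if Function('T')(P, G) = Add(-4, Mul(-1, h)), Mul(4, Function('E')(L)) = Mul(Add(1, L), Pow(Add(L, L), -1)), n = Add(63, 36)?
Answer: -287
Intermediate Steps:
h = -2 (h = Add(-3, 1) = -2)
n = 99
Function('E')(L) = Mul(Rational(1, 8), Pow(L, -1), Add(1, L)) (Function('E')(L) = Mul(Rational(1, 4), Mul(Add(1, L), Pow(Add(L, L), -1))) = Mul(Rational(1, 4), Mul(Add(1, L), Pow(Mul(2, L), -1))) = Mul(Rational(1, 4), Mul(Add(1, L), Mul(Rational(1, 2), Pow(L, -1)))) = Mul(Rational(1, 4), Mul(Rational(1, 2), Pow(L, -1), Add(1, L))) = Mul(Rational(1, 8), Pow(L, -1), Add(1, L)))
Function('T')(P, G) = -2 (Function('T')(P, G) = Add(-4, Mul(-1, -2)) = Add(-4, 2) = -2)
Mul(-1, Add(Add(190, n), Function('T')(Function('E')(6), 18))) = Mul(-1, Add(Add(190, 99), -2)) = Mul(-1, Add(289, -2)) = Mul(-1, 287) = -287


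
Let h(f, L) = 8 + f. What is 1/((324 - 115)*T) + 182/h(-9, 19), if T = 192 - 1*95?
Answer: -3689685/20273 ≈ -182.00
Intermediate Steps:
T = 97 (T = 192 - 95 = 97)
1/((324 - 115)*T) + 182/h(-9, 19) = 1/((324 - 115)*97) + 182/(8 - 9) = (1/97)/209 + 182/(-1) = (1/209)*(1/97) + 182*(-1) = 1/20273 - 182 = -3689685/20273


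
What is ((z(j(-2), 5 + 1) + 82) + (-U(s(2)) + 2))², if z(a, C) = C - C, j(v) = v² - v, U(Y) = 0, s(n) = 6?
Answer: 7056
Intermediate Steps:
z(a, C) = 0
((z(j(-2), 5 + 1) + 82) + (-U(s(2)) + 2))² = ((0 + 82) + (-1*0 + 2))² = (82 + (0 + 2))² = (82 + 2)² = 84² = 7056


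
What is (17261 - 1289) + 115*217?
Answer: 40927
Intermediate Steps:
(17261 - 1289) + 115*217 = 15972 + 24955 = 40927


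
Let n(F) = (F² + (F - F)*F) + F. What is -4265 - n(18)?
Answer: -4607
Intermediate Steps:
n(F) = F + F² (n(F) = (F² + 0*F) + F = (F² + 0) + F = F² + F = F + F²)
-4265 - n(18) = -4265 - 18*(1 + 18) = -4265 - 18*19 = -4265 - 1*342 = -4265 - 342 = -4607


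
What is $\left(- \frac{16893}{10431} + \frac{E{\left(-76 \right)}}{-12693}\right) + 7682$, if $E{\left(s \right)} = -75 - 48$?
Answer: $\frac{37662552110}{4903729} \approx 7680.4$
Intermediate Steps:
$E{\left(s \right)} = -123$ ($E{\left(s \right)} = -75 - 48 = -123$)
$\left(- \frac{16893}{10431} + \frac{E{\left(-76 \right)}}{-12693}\right) + 7682 = \left(- \frac{16893}{10431} - \frac{123}{-12693}\right) + 7682 = \left(\left(-16893\right) \frac{1}{10431} - - \frac{41}{4231}\right) + 7682 = \left(- \frac{1877}{1159} + \frac{41}{4231}\right) + 7682 = - \frac{7894068}{4903729} + 7682 = \frac{37662552110}{4903729}$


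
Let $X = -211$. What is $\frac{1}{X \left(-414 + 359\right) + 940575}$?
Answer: $\frac{1}{952180} \approx 1.0502 \cdot 10^{-6}$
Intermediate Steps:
$\frac{1}{X \left(-414 + 359\right) + 940575} = \frac{1}{- 211 \left(-414 + 359\right) + 940575} = \frac{1}{\left(-211\right) \left(-55\right) + 940575} = \frac{1}{11605 + 940575} = \frac{1}{952180}$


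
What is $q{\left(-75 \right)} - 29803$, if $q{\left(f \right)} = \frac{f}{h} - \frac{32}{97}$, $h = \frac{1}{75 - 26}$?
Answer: $- \frac{3247398}{97} \approx -33478.0$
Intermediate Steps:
$h = \frac{1}{49} \approx 0.020408$
$q{\left(f \right)} = - \frac{32}{97} + 49 f$ ($q{\left(f \right)} = f \frac{1}{\frac{1}{49}} - \frac{32}{97} = f 49 - \frac{32}{97} = 49 f - \frac{32}{97} = - \frac{32}{97} + 49 f$)
$q{\left(-75 \right)} - 29803 = \left(- \frac{32}{97} + 49 \left(-75\right)\right) - 29803 = \left(- \frac{32}{97} - 3675\right) - 29803 = - \frac{356507}{97} - 29803 = - \frac{3247398}{97}$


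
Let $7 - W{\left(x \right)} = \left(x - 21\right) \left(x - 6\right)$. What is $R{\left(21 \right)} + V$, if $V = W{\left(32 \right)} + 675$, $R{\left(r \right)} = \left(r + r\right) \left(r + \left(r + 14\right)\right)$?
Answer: $2748$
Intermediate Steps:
$W{\left(x \right)} = 7 - \left(-21 + x\right) \left(-6 + x\right)$ ($W{\left(x \right)} = 7 - \left(x - 21\right) \left(x - 6\right) = 7 - \left(-21 + x\right) \left(-6 + x\right)$)
$R{\left(r \right)} = 2 r \left(14 + 2 r\right)$ ($R{\left(r \right)} = 2 r \left(r + \left(14 + r\right)\right) = 2 r \left(14 + 2 r\right)$)
$V = 396$ ($V = \left(-119 - 32^{2} + 27 \cdot 32\right) + 675 = \left(-119 - 1024 + 864\right) + 675 = -279 + 675 = 396$)
$R{\left(21 \right)} + V = 4 \cdot 21 \left(7 + 21\right) + 396 = 4 \cdot 21 \cdot 28 + 396 = 2352 + 396 = 2748$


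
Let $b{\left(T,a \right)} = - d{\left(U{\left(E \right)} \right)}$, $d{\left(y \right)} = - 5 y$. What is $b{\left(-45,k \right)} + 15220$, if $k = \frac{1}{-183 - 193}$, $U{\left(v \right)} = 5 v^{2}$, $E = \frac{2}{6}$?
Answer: $\frac{137005}{9} \approx 15223.0$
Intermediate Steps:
$E = \frac{1}{3}$ ($E = 2 \cdot \frac{1}{6} = \frac{1}{3} \approx 0.33333$)
$k = - \frac{1}{376}$ ($k = \frac{1}{-376} = - \frac{1}{376} \approx -0.0026596$)
$b{\left(T,a \right)} = \frac{25}{9}$ ($b{\left(T,a \right)} = - \left(-5\right) \frac{5}{9} = - \left(-5\right) 5 \cdot \frac{1}{9} = - \frac{\left(-5\right) 5}{9} = \left(-1\right) \left(- \frac{25}{9}\right) = \frac{25}{9}$)
$b{\left(-45,k \right)} + 15220 = \frac{25}{9} + 15220 = \frac{137005}{9}$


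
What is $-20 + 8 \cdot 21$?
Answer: $148$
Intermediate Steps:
$-20 + 8 \cdot 21 = -20 + 168 = 148$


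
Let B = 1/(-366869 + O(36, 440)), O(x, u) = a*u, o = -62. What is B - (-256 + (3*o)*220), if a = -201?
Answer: 18747803383/455309 ≈ 41176.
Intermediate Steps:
O(x, u) = -201*u
B = -1/455309 (B = 1/(-366869 - 201*440) = 1/(-366869 - 88440) = 1/(-455309) = -1/455309 ≈ -2.1963e-6)
B - (-256 + (3*o)*220) = -1/455309 - (-256 + (3*(-62))*220) = -1/455309 - (-256 - 186*220) = -1/455309 - (-256 - 40920) = -1/455309 - 1*(-41176) = -1/455309 + 41176 = 18747803383/455309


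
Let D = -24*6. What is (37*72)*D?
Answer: -383616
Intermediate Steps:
D = -144
(37*72)*D = (37*72)*(-144) = 2664*(-144) = -383616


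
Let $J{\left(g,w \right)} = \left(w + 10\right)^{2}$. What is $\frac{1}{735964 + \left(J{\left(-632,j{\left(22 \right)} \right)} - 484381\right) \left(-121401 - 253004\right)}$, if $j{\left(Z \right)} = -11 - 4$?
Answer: $\frac{1}{181346044144} \approx 5.5143 \cdot 10^{-12}$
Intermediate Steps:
$j{\left(Z \right)} = -15$ ($j{\left(Z \right)} = -11 - 4 = -15$)
$J{\left(g,w \right)} = \left(10 + w\right)^{2}$
$\frac{1}{735964 + \left(J{\left(-632,j{\left(22 \right)} \right)} - 484381\right) \left(-121401 - 253004\right)} = \frac{1}{735964 + \left(\left(10 - 15\right)^{2} - 484381\right) \left(-121401 - 253004\right)} = \frac{1}{735964 + \left(\left(-5\right)^{2} - 484381\right) \left(-374405\right)} = \frac{1}{735964 + \left(25 - 484381\right) \left(-374405\right)} = \frac{1}{735964 - -181345308180} = \frac{1}{735964 + 181345308180} = \frac{1}{181346044144}$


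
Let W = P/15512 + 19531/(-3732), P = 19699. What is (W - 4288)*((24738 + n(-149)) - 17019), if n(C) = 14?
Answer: -480345212564767/14472696 ≈ -3.3190e+7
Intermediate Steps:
W = -57362051/14472696 (W = 19699/15512 + 19531/(-3732) = 19699*(1/15512) + 19531*(-1/3732) = 19699/15512 - 19531/3732 = -57362051/14472696 ≈ -3.9635)
(W - 4288)*((24738 + n(-149)) - 17019) = (-57362051/14472696 - 4288)*((24738 + 14) - 17019) = -62116282499*(24752 - 17019)/14472696 = -62116282499/14472696*7733 = -480345212564767/14472696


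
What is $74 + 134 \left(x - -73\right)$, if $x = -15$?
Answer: $7846$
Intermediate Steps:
$74 + 134 \left(x - -73\right) = 74 + 134 \left(-15 - -73\right) = 74 + 134 \left(-15 + 73\right) = 74 + 134 \cdot 58 = 74 + 7772 = 7846$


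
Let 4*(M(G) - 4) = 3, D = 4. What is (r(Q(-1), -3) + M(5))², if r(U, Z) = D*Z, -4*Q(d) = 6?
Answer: 841/16 ≈ 52.563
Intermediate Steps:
M(G) = 19/4 (M(G) = 4 + (¼)*3 = 4 + ¾ = 19/4)
Q(d) = -3/2 (Q(d) = -¼*6 = -3/2)
r(U, Z) = 4*Z
(r(Q(-1), -3) + M(5))² = (4*(-3) + 19/4)² = (-12 + 19/4)² = (-29/4)² = 841/16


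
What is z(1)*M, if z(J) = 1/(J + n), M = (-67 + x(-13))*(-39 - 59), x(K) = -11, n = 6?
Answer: 1092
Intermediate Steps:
M = 7644 (M = (-67 - 11)*(-39 - 59) = -78*(-98) = 7644)
z(J) = 1/(6 + J) (z(J) = 1/(J + 6) = 1/(6 + J))
z(1)*M = 7644/(6 + 1) = 7644/7 = (⅐)*7644 = 1092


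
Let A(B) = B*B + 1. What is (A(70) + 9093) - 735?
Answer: 13259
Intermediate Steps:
A(B) = 1 + B² (A(B) = B² + 1 = 1 + B²)
(A(70) + 9093) - 735 = ((1 + 70²) + 9093) - 735 = ((1 + 4900) + 9093) - 735 = (4901 + 9093) - 735 = 13994 - 735 = 13259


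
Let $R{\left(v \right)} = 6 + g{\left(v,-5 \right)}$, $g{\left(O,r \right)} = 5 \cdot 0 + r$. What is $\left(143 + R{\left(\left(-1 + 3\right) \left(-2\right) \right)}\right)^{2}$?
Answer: $20736$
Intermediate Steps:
$g{\left(O,r \right)} = r$ ($g{\left(O,r \right)} = 0 + r = r$)
$R{\left(v \right)} = 1$ ($R{\left(v \right)} = 6 - 5 = 1$)
$\left(143 + R{\left(\left(-1 + 3\right) \left(-2\right) \right)}\right)^{2} = \left(143 + 1\right)^{2} = 144^{2} = 20736$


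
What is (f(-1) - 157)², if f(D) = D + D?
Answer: 25281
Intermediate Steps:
f(D) = 2*D
(f(-1) - 157)² = (2*(-1) - 157)² = (-2 - 157)² = (-159)² = 25281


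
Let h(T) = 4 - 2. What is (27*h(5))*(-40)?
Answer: -2160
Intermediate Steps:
h(T) = 2
(27*h(5))*(-40) = (27*2)*(-40) = 54*(-40) = -2160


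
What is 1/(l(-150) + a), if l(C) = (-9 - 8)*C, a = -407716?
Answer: -1/405166 ≈ -2.4681e-6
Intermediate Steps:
l(C) = -17*C
1/(l(-150) + a) = 1/(-17*(-150) - 407716) = 1/(2550 - 407716) = 1/(-405166) = -1/405166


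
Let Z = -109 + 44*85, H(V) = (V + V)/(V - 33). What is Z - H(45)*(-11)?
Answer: 7427/2 ≈ 3713.5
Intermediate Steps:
H(V) = 2*V/(-33 + V) (H(V) = (2*V)/(-33 + V) = 2*V/(-33 + V))
Z = 3631 (Z = -109 + 3740 = 3631)
Z - H(45)*(-11) = 3631 - 2*45/(-33 + 45)*(-11) = 3631 - 2*45/12*(-11) = 3631 - 2*45*(1/12)*(-11) = 3631 - 15*(-11)/2 = 3631 - 1*(-165/2) = 3631 + 165/2 = 7427/2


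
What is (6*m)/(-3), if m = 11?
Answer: -22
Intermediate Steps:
(6*m)/(-3) = (6*11)/(-3) = 66*(-⅓) = -22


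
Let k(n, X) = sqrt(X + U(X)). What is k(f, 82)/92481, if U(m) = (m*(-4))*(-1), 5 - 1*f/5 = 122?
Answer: sqrt(410)/92481 ≈ 0.00021895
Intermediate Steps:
f = -585 (f = 25 - 5*122 = 25 - 610 = -585)
U(m) = 4*m (U(m) = -4*m*(-1) = 4*m)
k(n, X) = sqrt(5)*sqrt(X) (k(n, X) = sqrt(X + 4*X) = sqrt(5*X) = sqrt(5)*sqrt(X))
k(f, 82)/92481 = (sqrt(5)*sqrt(82))/92481 = sqrt(410)*(1/92481) = sqrt(410)/92481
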